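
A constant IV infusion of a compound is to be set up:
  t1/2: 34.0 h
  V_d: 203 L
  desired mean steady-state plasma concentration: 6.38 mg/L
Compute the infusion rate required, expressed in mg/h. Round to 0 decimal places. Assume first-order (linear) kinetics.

26 mg/h

k = ln2 / t½ = 0.693147 / 34.0 = 0.02039 h⁻¹
CL = k × Vd = 0.02039 × 203 = 4.139 L/h
At steady state, infusion rate R₀ = Css × CL = 6.38 × 4.139 = 26.41 mg/h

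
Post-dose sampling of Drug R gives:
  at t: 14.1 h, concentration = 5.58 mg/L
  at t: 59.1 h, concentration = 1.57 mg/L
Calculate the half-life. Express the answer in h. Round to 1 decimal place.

24.6 h

k = ln(C₁/C₂) / (t₂ − t₁) = ln(5.58/1.57) / (59.1 − 14.1)
  = 1.268 / 45.00 = 0.02818 h⁻¹
t½ = ln2 / k = 0.693147 / 0.02818 = 24.60 h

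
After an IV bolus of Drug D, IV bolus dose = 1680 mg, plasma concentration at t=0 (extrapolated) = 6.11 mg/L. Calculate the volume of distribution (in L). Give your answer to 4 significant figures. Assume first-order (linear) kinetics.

275.0 L

Vd = Dose / C₀ = 1680 / 6.11 = 275.0 L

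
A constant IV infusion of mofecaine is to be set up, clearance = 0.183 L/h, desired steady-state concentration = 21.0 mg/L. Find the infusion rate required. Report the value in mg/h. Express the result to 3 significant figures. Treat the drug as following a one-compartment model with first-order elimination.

3.84 mg/h

At steady state, infusion rate R₀ = Css × CL = 21.0 × 0.1830 = 3.843 mg/h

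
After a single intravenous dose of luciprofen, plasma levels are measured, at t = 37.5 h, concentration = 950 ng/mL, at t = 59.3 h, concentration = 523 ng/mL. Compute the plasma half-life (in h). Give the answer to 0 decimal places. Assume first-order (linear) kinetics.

25 h

k = ln(C₁/C₂) / (t₂ − t₁) = ln(950/523) / (59.3 − 37.5)
  = 0.5969 / 21.80 = 0.02738 h⁻¹
t½ = ln2 / k = 0.693147 / 0.02738 = 25.32 h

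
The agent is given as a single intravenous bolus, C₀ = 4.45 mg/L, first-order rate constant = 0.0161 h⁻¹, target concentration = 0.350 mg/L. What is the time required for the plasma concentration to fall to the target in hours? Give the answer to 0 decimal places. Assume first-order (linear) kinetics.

158 h

t = ln(C₀ / C) / k = ln(4.450 / 0.350) / 0.01610
  = ln(12.71) / 0.01610 = 2.542 / 0.01610 = 157.9 h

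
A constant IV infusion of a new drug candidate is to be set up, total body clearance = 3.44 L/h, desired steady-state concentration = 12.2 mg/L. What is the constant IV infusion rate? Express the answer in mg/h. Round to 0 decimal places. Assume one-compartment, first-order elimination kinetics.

At steady state, infusion rate R₀ = Css × CL = 12.2 × 3.440 = 41.97 mg/h

42 mg/h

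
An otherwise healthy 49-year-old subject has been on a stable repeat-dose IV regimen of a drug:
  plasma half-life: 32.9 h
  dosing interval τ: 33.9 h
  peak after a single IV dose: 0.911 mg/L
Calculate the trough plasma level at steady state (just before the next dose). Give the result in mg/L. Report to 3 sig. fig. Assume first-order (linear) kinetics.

k = ln2 / t½ = 0.693147 / 32.9 = 0.02107 h⁻¹
e^(−kτ) = e^(−0.02107 × 33.9) = 0.4895
Accumulation ratio R = 1 / (1 − e^(−kτ)) = 1 / (1 − 0.4895) = 1.959
Steady-state trough = C₀ × R × e^(−kτ) = 0.911 × 1.959 × 0.4895 = 0.8736 mg/L

0.874 mg/L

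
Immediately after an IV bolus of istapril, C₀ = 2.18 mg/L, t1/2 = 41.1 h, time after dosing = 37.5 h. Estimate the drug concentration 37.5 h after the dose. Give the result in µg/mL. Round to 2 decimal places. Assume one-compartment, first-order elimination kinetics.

k = ln2 / t½ = 0.693147 / 41.1 = 0.01686 h⁻¹
C = C₀ · e^(−k·t) = 2.180 × e^(−0.01686 × 37.5)
  = 2.180 × 0.5314 = 1.158 mg/L
(1.158 mg/L = 1.158 µg/mL)

1.16 µg/mL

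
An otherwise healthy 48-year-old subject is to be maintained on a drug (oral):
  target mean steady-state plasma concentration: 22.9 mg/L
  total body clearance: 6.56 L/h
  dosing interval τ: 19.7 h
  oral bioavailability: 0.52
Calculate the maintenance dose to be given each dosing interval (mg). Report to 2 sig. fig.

At steady state, F × (Dose/τ) = Css × CL.
Dose = Css × CL × τ / F = 22.9 × 6.560 × 19.7 / 0.52 = 5691 mg

5700 mg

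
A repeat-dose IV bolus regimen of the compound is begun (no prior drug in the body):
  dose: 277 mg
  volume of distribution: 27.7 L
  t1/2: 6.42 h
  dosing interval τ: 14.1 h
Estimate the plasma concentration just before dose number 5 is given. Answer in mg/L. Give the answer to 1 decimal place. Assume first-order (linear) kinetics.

2.8 mg/L

C₀ per dose = Dose / Vd = 277 / 27.7 = 10.00 mg/L
k = ln2 / t½ = 0.693147 / 6.42 = 0.1080 h⁻¹
Fraction remaining after one interval: r = e^(−kτ) = e^(−0.1080 × 14.1) = 0.2181
Before dose 5, 4 doses have been given (aged 1τ, 2τ, 3τ, 4τ).
C_trough = C₀ × (r + r² + … + r^4) = C₀ × r(1−r^4)/(1−r)
        = 10.00 × 0.2181 × (1 − 0.002263) / (1 − 0.2181) = 2.783 mg/L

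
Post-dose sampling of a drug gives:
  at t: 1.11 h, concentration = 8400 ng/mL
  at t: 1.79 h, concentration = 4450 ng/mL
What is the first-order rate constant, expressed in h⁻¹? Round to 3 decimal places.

k = ln(C₁/C₂) / (t₂ − t₁) = ln(8400/4450) / (1.79 − 1.11)
  = 0.6353 / 0.6800 = 0.9343 h⁻¹

0.934 h⁻¹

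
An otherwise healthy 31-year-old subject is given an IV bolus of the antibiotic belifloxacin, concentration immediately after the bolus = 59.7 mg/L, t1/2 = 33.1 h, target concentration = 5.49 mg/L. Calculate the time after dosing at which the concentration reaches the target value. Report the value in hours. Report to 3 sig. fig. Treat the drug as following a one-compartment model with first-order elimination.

k = ln2 / t½ = 0.693147 / 33.1 = 0.02094 h⁻¹
t = ln(C₀ / C) / k = ln(59.70 / 5.49) / 0.02094
  = ln(10.87) / 0.02094 = 2.386 / 0.02094 = 113.9 h

114 h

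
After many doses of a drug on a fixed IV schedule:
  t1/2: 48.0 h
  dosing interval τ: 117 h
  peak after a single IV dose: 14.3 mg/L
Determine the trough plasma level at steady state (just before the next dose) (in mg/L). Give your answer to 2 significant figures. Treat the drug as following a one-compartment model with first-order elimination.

k = ln2 / t½ = 0.693147 / 48.0 = 0.01444 h⁻¹
e^(−kτ) = e^(−0.01444 × 117) = 0.1846
Accumulation ratio R = 1 / (1 − e^(−kτ)) = 1 / (1 − 0.1846) = 1.226
Steady-state trough = C₀ × R × e^(−kτ) = 14.3 × 1.226 × 0.1846 = 3.236 mg/L

3.2 mg/L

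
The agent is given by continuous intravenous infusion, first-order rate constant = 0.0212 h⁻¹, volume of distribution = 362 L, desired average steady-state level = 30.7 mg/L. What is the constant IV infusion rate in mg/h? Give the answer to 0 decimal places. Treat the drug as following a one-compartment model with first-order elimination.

236 mg/h

CL = k × Vd = 0.02120 × 362 = 7.674 L/h
At steady state, infusion rate R₀ = Css × CL = 30.7 × 7.674 = 235.6 mg/h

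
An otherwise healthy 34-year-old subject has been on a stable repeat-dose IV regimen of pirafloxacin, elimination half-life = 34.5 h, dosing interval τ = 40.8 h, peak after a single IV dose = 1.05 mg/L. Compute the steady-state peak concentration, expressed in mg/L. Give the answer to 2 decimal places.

k = ln2 / t½ = 0.693147 / 34.5 = 0.02009 h⁻¹
e^(−kτ) = e^(−0.02009 × 40.8) = 0.4406
Accumulation ratio R = 1 / (1 − e^(−kτ)) = 1 / (1 − 0.4406) = 1.788
Steady-state peak = C₀ × R = 1.05 × 1.788 = 1.877 mg/L

1.88 mg/L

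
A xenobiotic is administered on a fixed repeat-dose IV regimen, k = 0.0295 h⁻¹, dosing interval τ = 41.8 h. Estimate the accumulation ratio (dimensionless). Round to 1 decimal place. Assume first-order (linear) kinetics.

1.4

e^(−kτ) = e^(−0.02950 × 41.8) = 0.2914
Accumulation ratio R = 1 / (1 − e^(−kτ)) = 1 / (1 − 0.2914) = 1.411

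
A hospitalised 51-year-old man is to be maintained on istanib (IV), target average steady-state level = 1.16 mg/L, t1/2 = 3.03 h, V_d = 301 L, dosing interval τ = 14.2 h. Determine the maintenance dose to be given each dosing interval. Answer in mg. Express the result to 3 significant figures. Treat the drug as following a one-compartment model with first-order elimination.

1130 mg

k = ln2 / t½ = 0.693147 / 3.03 = 0.2288 h⁻¹
CL = k × Vd = 0.2288 × 301 = 68.87 L/h
At steady state, Dose/τ = Css × CL.
Dose = Css × CL × τ = 1.16 × 68.87 × 14.2 = 1134 mg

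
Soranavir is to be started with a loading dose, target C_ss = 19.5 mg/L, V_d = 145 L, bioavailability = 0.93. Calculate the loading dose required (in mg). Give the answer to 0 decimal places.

LD = Css × Vd / F = 19.5 × 145 / 0.93 = 3040 mg

3040 mg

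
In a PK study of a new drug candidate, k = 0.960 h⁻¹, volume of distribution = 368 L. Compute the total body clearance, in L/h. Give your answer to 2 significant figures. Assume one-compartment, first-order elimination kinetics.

CL = k × Vd = 0.960 × 368 = 353.3 L/h

350 L/h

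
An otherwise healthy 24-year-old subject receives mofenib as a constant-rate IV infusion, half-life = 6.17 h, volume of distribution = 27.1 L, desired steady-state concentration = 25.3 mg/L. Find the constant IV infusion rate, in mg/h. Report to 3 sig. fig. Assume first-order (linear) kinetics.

k = ln2 / t½ = 0.693147 / 6.17 = 0.1123 h⁻¹
CL = k × Vd = 0.1123 × 27.1 = 3.043 L/h
At steady state, infusion rate R₀ = Css × CL = 25.3 × 3.043 = 76.99 mg/h

77.0 mg/h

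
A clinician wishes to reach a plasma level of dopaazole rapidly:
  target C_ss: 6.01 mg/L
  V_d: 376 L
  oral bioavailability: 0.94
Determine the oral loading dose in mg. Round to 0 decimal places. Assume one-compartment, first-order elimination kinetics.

2404 mg

LD = Css × Vd / F = 6.01 × 376 / 0.94 = 2404 mg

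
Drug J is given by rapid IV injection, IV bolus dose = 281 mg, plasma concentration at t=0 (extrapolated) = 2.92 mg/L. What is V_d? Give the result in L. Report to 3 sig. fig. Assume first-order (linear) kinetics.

96.2 L

Vd = Dose / C₀ = 281.0 / 2.92 = 96.23 L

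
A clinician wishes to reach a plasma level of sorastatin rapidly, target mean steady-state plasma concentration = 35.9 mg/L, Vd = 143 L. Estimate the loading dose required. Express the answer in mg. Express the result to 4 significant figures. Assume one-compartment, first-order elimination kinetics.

LD = Css × Vd = 35.9 × 143 = 5134 mg

5134 mg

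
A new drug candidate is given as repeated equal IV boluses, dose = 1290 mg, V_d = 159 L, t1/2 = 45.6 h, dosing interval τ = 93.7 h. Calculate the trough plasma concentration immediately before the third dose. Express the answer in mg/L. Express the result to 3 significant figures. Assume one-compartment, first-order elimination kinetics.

2.42 mg/L

C₀ per dose = Dose / Vd = 1290 / 159 = 8.113 mg/L
k = ln2 / t½ = 0.693147 / 45.6 = 0.01520 h⁻¹
Fraction remaining after one interval: r = e^(−kτ) = e^(−0.01520 × 93.7) = 0.2407
Before dose 3, 2 doses have been given (aged 1τ, 2τ).
C_trough = C₀ × (r + r²) = 8.113 × (0.2407 + 0.05794) = 2.423 mg/L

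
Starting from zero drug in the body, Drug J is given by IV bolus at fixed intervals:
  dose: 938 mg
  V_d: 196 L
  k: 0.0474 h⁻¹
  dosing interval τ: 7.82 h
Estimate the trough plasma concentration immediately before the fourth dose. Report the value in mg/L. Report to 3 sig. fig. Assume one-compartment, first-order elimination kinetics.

7.16 mg/L

C₀ per dose = Dose / Vd = 938 / 196 = 4.786 mg/L
Fraction remaining after one interval: r = e^(−kτ) = e^(−0.04740 × 7.82) = 0.6903
Before dose 4, 3 doses have been given (aged 1τ, 2τ, 3τ).
C_trough = C₀ × (r + r² + … + r^3) = C₀ × r(1−r^3)/(1−r)
        = 4.786 × 0.6903 × (1 − 0.3289) / (1 − 0.6903) = 7.159 mg/L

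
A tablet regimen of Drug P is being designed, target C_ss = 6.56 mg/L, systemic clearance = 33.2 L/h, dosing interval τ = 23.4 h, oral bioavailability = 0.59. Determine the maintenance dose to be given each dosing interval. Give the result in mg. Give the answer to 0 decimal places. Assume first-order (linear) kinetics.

8638 mg

At steady state, F × (Dose/τ) = Css × CL.
Dose = Css × CL × τ / F = 6.56 × 33.20 × 23.4 / 0.59 = 8638 mg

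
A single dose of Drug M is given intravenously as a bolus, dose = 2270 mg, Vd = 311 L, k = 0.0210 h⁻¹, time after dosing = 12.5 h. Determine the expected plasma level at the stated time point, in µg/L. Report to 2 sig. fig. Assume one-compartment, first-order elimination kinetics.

C₀ = Dose / Vd = 2270 / 311 = 7.299 mg/L
C = C₀ · e^(−k·t) = 7.299 × e^(−0.02100 × 12.5)
  = 7.299 × 0.7691 = 5.614 mg/L
Convert: 5.614 mg/L × 1000 = 5614 µg/L

5600 µg/L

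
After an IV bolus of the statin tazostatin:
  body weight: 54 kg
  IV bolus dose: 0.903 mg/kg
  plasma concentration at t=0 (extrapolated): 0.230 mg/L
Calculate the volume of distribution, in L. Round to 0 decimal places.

212 L

Dose = 0.903 × 54 = 48.76 mg
Vd = Dose / C₀ = 48.76 / 0.230 = 212.0 L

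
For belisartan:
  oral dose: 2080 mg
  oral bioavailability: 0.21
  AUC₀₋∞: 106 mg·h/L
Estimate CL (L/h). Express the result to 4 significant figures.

4.121 L/h

CL = F·Dose / AUC = 0.21 × 2080 / 106 = 4.121 L/h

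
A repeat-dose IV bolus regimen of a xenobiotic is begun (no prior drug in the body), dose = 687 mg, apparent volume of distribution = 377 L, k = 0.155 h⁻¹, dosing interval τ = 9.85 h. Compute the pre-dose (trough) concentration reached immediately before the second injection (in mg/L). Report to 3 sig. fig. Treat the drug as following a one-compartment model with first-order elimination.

C₀ per dose = Dose / Vd = 687 / 377 = 1.822 mg/L
Fraction remaining after one interval: r = e^(−kτ) = e^(−0.1550 × 9.85) = 0.2172
Before dose 2, 1 dose has been given (aged 1τ).
C_trough = C₀ × r = 1.822 × 0.2172 = 0.3957 mg/L

0.396 mg/L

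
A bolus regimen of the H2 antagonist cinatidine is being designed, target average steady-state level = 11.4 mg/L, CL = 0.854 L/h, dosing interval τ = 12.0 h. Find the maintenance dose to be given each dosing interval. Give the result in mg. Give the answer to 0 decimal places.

117 mg

At steady state, Dose/τ = Css × CL.
Dose = Css × CL × τ = 11.4 × 0.8540 × 12.0 = 116.8 mg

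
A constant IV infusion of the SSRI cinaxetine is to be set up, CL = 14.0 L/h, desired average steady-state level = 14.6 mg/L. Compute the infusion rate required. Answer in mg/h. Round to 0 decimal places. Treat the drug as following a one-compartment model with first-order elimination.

At steady state, infusion rate R₀ = Css × CL = 14.6 × 14.00 = 204.4 mg/h

204 mg/h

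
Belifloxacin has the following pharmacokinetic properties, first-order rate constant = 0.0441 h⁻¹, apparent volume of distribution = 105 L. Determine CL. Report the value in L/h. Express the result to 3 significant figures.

4.63 L/h

CL = k × Vd = 0.0441 × 105 = 4.631 L/h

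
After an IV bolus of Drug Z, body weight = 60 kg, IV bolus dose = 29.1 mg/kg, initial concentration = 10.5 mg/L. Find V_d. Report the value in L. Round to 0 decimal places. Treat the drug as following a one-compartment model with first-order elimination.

166 L

Dose = 29.1 × 60 = 1746 mg
Vd = Dose / C₀ = 1746 / 10.5 = 166.3 L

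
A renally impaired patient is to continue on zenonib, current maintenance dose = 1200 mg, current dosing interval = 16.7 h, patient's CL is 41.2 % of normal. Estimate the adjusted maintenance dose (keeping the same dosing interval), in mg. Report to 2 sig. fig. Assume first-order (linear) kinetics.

To keep the same average steady-state level, dosing rate must scale with clearance.
CL ratio = 41.2 / 100 = 0.4120
New dose (same interval) = 1200 × 0.4120 = 494.4 mg

490 mg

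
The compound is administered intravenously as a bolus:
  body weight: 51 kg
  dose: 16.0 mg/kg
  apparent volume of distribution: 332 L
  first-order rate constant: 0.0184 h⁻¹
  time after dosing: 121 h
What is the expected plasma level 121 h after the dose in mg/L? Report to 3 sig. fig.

0.265 mg/L

Total dose = 16.0 × 51 = 816.0 mg
C₀ = Dose / Vd = 816.0 / 332 = 2.458 mg/L
C = C₀ · e^(−k·t) = 2.458 × e^(−0.01840 × 121)
  = 2.458 × 0.1079 = 0.2652 mg/L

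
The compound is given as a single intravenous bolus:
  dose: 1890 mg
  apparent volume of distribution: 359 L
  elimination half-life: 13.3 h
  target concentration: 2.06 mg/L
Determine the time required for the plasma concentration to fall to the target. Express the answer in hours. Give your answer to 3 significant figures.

C₀ = Dose / Vd = 1890 / 359 = 5.265 mg/L
k = ln2 / t½ = 0.693147 / 13.3 = 0.05212 h⁻¹
t = ln(C₀ / C) / k = ln(5.265 / 2.06) / 0.05212
  = ln(2.556) / 0.05212 = 0.9384 / 0.05212 = 18.00 h

18.0 h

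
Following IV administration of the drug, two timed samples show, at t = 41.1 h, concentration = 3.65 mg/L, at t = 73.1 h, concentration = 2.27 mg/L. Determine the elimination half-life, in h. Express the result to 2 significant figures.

k = ln(C₁/C₂) / (t₂ − t₁) = ln(3.65/2.27) / (73.1 − 41.1)
  = 0.4749 / 32.00 = 0.01484 h⁻¹
t½ = ln2 / k = 0.693147 / 0.01484 = 46.71 h

47 h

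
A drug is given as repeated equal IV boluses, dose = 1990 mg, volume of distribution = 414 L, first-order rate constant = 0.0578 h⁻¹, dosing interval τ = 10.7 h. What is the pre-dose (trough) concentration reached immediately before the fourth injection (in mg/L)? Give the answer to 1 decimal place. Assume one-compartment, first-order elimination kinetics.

4.7 mg/L

C₀ per dose = Dose / Vd = 1990 / 414 = 4.807 mg/L
Fraction remaining after one interval: r = e^(−kτ) = e^(−0.05780 × 10.7) = 0.5388
Before dose 4, 3 doses have been given (aged 1τ, 2τ, 3τ).
C_trough = C₀ × (r + r² + … + r^3) = C₀ × r(1−r^3)/(1−r)
        = 4.807 × 0.5388 × (1 − 0.1564) / (1 − 0.5388) = 4.737 mg/L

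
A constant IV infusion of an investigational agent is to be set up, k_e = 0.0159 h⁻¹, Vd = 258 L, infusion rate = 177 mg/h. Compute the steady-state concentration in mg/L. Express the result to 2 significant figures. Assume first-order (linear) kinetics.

CL = k × Vd = 0.01590 × 258 = 4.102 L/h
At steady state Css = R₀ / CL = 177 / 4.102 = 43.15 mg/L

43 mg/L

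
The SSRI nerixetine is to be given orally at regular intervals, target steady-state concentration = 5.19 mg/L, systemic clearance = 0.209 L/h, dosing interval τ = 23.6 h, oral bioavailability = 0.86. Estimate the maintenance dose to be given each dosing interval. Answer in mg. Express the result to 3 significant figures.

29.8 mg

At steady state, F × (Dose/τ) = Css × CL.
Dose = Css × CL × τ / F = 5.19 × 0.2090 × 23.6 / 0.86 = 29.77 mg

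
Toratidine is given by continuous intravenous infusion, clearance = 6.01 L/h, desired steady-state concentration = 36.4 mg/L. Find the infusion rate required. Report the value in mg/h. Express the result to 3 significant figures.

At steady state, infusion rate R₀ = Css × CL = 36.4 × 6.010 = 218.8 mg/h

219 mg/h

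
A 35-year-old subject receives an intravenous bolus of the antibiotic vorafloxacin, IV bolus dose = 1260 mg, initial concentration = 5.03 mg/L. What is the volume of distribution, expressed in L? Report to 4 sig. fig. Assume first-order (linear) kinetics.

250.5 L

Vd = Dose / C₀ = 1260 / 5.03 = 250.5 L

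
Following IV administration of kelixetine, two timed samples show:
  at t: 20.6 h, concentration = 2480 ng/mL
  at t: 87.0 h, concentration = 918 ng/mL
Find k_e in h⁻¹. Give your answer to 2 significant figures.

k = ln(C₁/C₂) / (t₂ − t₁) = ln(2480/918) / (87.0 − 20.6)
  = 0.9938 / 66.40 = 0.01497 h⁻¹

0.015 h⁻¹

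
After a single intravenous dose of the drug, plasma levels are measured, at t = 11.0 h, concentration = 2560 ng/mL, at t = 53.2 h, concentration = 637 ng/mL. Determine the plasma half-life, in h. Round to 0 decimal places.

21 h

k = ln(C₁/C₂) / (t₂ − t₁) = ln(2560/637) / (53.2 − 11.0)
  = 1.391 / 42.20 = 0.03296 h⁻¹
t½ = ln2 / k = 0.693147 / 0.03296 = 21.03 h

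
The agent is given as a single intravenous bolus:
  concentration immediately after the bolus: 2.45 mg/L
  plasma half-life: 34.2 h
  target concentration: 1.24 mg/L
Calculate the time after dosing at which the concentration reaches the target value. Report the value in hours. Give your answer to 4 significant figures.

k = ln2 / t½ = 0.693147 / 34.2 = 0.02027 h⁻¹
t = ln(C₀ / C) / k = ln(2.450 / 1.24) / 0.02027
  = ln(1.976) / 0.02027 = 0.6811 / 0.02027 = 33.60 h

33.60 h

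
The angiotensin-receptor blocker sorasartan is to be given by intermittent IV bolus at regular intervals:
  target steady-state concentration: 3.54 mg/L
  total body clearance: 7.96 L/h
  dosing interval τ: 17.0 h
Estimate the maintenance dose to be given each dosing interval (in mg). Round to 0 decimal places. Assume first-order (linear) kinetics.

479 mg

At steady state, Dose/τ = Css × CL.
Dose = Css × CL × τ = 3.54 × 7.960 × 17.0 = 479.0 mg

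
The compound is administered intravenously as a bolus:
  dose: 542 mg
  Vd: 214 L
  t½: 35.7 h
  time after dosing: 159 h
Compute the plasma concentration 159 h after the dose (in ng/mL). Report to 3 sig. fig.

116 ng/mL

C₀ = Dose / Vd = 542.0 / 214 = 2.533 mg/L
k = ln2 / t½ = 0.693147 / 35.7 = 0.01942 h⁻¹
C = C₀ · e^(−k·t) = 2.533 × e^(−0.01942 × 159)
  = 2.533 × 0.04560 = 0.1155 mg/L
Convert: 0.1155 mg/L × 1000 = 115.5 ng/mL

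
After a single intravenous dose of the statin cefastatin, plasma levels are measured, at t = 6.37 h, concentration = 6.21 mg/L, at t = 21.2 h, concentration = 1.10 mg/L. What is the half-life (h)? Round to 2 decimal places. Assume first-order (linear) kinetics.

k = ln(C₁/C₂) / (t₂ − t₁) = ln(6.21/1.10) / (21.2 − 6.37)
  = 1.731 / 14.83 = 0.1167 h⁻¹
t½ = ln2 / k = 0.693147 / 0.1167 = 5.940 h

5.94 h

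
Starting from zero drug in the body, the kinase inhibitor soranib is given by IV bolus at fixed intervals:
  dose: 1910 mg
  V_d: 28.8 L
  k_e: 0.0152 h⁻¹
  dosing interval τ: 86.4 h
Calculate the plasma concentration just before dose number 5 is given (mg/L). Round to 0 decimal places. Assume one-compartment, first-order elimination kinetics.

24 mg/L

C₀ per dose = Dose / Vd = 1910 / 28.8 = 66.32 mg/L
Fraction remaining after one interval: r = e^(−kτ) = e^(−0.01520 × 86.4) = 0.2689
Before dose 5, 4 doses have been given (aged 1τ, 2τ, 3τ, 4τ).
C_trough = C₀ × (r + r² + … + r^4) = C₀ × r(1−r^4)/(1−r)
        = 66.32 × 0.2689 × (1 − 0.005228) / (1 − 0.2689) = 24.27 mg/L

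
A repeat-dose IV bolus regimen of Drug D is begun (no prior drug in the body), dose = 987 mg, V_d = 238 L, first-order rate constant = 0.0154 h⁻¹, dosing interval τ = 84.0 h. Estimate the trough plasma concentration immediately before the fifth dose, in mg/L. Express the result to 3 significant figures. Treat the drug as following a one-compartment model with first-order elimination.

C₀ per dose = Dose / Vd = 987 / 238 = 4.147 mg/L
Fraction remaining after one interval: r = e^(−kτ) = e^(−0.01540 × 84.0) = 0.2743
Before dose 5, 4 doses have been given (aged 1τ, 2τ, 3τ, 4τ).
C_trough = C₀ × (r + r² + … + r^4) = C₀ × r(1−r^4)/(1−r)
        = 4.147 × 0.2743 × (1 − 0.005661) / (1 − 0.2743) = 1.559 mg/L

1.56 mg/L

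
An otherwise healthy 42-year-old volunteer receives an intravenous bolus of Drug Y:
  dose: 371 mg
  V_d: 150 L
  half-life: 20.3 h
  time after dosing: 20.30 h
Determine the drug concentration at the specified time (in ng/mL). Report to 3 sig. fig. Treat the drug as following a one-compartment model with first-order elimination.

1240 ng/mL

C₀ = Dose / Vd = 371.0 / 150 = 2.473 mg/L
k = ln2 / t½ = 0.693147 / 20.3 = 0.03415 h⁻¹
t / t½ = 20.30 / 20.3 = 1 half-lives
C = C₀ × (1/2)^1 = 2.473 × 0.5000 = 1.237 mg/L
Convert: 1.237 mg/L × 1000 = 1237 ng/mL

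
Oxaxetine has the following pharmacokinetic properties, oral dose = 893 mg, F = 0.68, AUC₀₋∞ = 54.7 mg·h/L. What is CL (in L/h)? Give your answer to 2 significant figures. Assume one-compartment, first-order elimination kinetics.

11 L/h

CL = F·Dose / AUC = 0.68 × 893 / 54.7 = 11.10 L/h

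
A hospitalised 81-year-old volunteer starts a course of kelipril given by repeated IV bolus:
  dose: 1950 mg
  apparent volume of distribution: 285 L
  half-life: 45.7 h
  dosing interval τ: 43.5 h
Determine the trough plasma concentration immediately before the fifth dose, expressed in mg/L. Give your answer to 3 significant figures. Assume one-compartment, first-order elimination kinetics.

6.80 mg/L

C₀ per dose = Dose / Vd = 1950 / 285 = 6.842 mg/L
k = ln2 / t½ = 0.693147 / 45.7 = 0.01517 h⁻¹
Fraction remaining after one interval: r = e^(−kτ) = e^(−0.01517 × 43.5) = 0.5169
Before dose 5, 4 doses have been given (aged 1τ, 2τ, 3τ, 4τ).
C_trough = C₀ × (r + r² + … + r^4) = C₀ × r(1−r^4)/(1−r)
        = 6.842 × 0.5169 × (1 − 0.07139) / (1 − 0.5169) = 6.798 mg/L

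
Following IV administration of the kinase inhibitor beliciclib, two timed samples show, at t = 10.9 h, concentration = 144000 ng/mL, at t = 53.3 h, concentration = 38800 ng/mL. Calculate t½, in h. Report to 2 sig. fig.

k = ln(C₁/C₂) / (t₂ − t₁) = ln(144000/38800) / (53.3 − 10.9)
  = 1.311 / 42.40 = 0.03092 h⁻¹
t½ = ln2 / k = 0.693147 / 0.03092 = 22.42 h

22 h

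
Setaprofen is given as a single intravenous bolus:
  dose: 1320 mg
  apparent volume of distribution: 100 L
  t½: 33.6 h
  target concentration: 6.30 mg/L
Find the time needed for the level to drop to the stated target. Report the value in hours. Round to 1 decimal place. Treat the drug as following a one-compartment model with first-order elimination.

35.9 h

C₀ = Dose / Vd = 1320 / 100 = 13.20 mg/L
k = ln2 / t½ = 0.693147 / 33.6 = 0.02063 h⁻¹
t = ln(C₀ / C) / k = ln(13.20 / 6.30) / 0.02063
  = ln(2.095) / 0.02063 = 0.7396 / 0.02063 = 35.85 h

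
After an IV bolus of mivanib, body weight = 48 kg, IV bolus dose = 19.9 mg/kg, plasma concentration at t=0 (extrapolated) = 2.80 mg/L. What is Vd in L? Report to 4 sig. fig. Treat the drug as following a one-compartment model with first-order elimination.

341.1 L

Dose = 19.9 × 48 = 955.2 mg
Vd = Dose / C₀ = 955.2 / 2.80 = 341.1 L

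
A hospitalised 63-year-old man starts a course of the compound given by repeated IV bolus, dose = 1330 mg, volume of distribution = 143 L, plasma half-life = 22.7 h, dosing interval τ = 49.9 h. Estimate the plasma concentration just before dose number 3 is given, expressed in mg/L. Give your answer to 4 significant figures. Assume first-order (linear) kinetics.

C₀ per dose = Dose / Vd = 1330 / 143 = 9.301 mg/L
k = ln2 / t½ = 0.693147 / 22.7 = 0.03054 h⁻¹
Fraction remaining after one interval: r = e^(−kτ) = e^(−0.03054 × 49.9) = 0.2179
Before dose 3, 2 doses have been given (aged 1τ, 2τ).
C_trough = C₀ × (r + r²) = 9.301 × (0.2179 + 0.04748) = 2.468 mg/L

2.468 mg/L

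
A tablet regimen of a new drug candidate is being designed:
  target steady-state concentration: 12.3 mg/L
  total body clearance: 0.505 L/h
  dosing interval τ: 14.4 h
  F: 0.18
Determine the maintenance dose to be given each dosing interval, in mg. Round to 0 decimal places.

497 mg

At steady state, F × (Dose/τ) = Css × CL.
Dose = Css × CL × τ / F = 12.3 × 0.5050 × 14.4 / 0.18 = 496.9 mg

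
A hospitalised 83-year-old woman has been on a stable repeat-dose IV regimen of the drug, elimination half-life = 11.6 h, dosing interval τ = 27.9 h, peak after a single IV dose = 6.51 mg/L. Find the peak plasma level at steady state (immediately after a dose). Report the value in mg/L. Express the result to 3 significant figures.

8.03 mg/L

k = ln2 / t½ = 0.693147 / 11.6 = 0.05975 h⁻¹
e^(−kτ) = e^(−0.05975 × 27.9) = 0.1888
Accumulation ratio R = 1 / (1 − e^(−kτ)) = 1 / (1 − 0.1888) = 1.233
Steady-state peak = C₀ × R = 6.51 × 1.233 = 8.027 mg/L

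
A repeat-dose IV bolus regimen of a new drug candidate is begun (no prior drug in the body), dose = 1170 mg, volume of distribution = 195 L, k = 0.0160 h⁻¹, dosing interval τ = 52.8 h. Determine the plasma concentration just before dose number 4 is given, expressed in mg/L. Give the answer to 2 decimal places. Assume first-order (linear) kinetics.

4.16 mg/L

C₀ per dose = Dose / Vd = 1170 / 195 = 6.000 mg/L
Fraction remaining after one interval: r = e^(−kτ) = e^(−0.01600 × 52.8) = 0.4296
Before dose 4, 3 doses have been given (aged 1τ, 2τ, 3τ).
C_trough = C₀ × (r + r² + … + r^3) = C₀ × r(1−r^3)/(1−r)
        = 6.000 × 0.4296 × (1 − 0.07929) / (1 − 0.4296) = 4.161 mg/L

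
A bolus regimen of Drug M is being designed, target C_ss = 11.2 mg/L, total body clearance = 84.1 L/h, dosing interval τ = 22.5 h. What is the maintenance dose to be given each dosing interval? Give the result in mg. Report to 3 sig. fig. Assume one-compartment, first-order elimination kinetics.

21200 mg

At steady state, Dose/τ = Css × CL.
Dose = Css × CL × τ = 11.2 × 84.10 × 22.5 = 21190 mg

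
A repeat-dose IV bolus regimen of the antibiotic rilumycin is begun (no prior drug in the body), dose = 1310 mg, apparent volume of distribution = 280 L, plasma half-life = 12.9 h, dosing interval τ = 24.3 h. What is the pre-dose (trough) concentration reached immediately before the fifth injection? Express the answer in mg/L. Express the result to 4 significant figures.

C₀ per dose = Dose / Vd = 1310 / 280 = 4.679 mg/L
k = ln2 / t½ = 0.693147 / 12.9 = 0.05373 h⁻¹
Fraction remaining after one interval: r = e^(−kτ) = e^(−0.05373 × 24.3) = 0.2710
Before dose 5, 4 doses have been given (aged 1τ, 2τ, 3τ, 4τ).
C_trough = C₀ × (r + r² + … + r^4) = C₀ × r(1−r^4)/(1−r)
        = 4.679 × 0.2710 × (1 − 0.005394) / (1 − 0.2710) = 1.730 mg/L

1.730 mg/L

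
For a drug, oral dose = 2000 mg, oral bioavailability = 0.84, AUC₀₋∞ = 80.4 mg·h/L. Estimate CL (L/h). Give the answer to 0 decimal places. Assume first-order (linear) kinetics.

CL = F·Dose / AUC = 0.84 × 2000 / 80.4 = 20.90 L/h

21 L/h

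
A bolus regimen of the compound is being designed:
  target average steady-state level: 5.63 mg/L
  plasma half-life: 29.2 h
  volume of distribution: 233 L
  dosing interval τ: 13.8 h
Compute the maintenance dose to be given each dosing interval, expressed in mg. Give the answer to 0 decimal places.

k = ln2 / t½ = 0.693147 / 29.2 = 0.02374 h⁻¹
CL = k × Vd = 0.02374 × 233 = 5.531 L/h
At steady state, Dose/τ = Css × CL.
Dose = Css × CL × τ = 5.63 × 5.531 × 13.8 = 429.7 mg

430 mg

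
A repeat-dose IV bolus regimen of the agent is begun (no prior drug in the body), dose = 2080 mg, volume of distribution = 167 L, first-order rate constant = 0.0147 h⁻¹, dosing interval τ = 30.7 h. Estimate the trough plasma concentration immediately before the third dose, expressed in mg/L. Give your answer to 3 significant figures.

13.0 mg/L

C₀ per dose = Dose / Vd = 2080 / 167 = 12.46 mg/L
Fraction remaining after one interval: r = e^(−kτ) = e^(−0.01470 × 30.7) = 0.6368
Before dose 3, 2 doses have been given (aged 1τ, 2τ).
C_trough = C₀ × (r + r²) = 12.46 × (0.6368 + 0.4055) = 12.99 mg/L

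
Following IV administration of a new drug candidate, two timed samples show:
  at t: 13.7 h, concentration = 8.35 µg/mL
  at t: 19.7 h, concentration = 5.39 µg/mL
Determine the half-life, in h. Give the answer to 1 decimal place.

9.5 h

k = ln(C₁/C₂) / (t₂ − t₁) = ln(8.35/5.39) / (19.7 − 13.7)
  = 0.4377 / 6.000 = 0.07295 h⁻¹
t½ = ln2 / k = 0.693147 / 0.07295 = 9.502 h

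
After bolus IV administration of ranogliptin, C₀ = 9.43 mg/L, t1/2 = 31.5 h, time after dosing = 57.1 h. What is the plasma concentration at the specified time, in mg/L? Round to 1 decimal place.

2.7 mg/L

k = ln2 / t½ = 0.693147 / 31.5 = 0.02200 h⁻¹
C = C₀ · e^(−k·t) = 9.430 × e^(−0.02200 × 57.1)
  = 9.430 × 0.2847 = 2.685 mg/L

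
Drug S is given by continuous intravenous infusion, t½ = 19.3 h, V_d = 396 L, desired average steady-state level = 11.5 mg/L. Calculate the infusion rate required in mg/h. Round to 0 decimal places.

164 mg/h

k = ln2 / t½ = 0.693147 / 19.3 = 0.03591 h⁻¹
CL = k × Vd = 0.03591 × 396 = 14.22 L/h
At steady state, infusion rate R₀ = Css × CL = 11.5 × 14.22 = 163.5 mg/h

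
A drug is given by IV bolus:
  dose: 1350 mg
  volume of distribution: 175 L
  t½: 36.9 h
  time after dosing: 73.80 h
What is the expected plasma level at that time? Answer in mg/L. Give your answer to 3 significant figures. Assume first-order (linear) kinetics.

C₀ = Dose / Vd = 1350 / 175 = 7.714 mg/L
k = ln2 / t½ = 0.693147 / 36.9 = 0.01878 h⁻¹
t / t½ = 73.80 / 36.9 = 2 half-lives
C = C₀ × (1/2)^2 = 7.714 × 0.2500 = 1.929 mg/L

1.93 mg/L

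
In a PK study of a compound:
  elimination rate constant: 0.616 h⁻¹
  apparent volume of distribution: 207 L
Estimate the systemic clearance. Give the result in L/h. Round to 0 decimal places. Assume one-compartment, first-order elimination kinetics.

128 L/h

CL = k × Vd = 0.616 × 207 = 127.5 L/h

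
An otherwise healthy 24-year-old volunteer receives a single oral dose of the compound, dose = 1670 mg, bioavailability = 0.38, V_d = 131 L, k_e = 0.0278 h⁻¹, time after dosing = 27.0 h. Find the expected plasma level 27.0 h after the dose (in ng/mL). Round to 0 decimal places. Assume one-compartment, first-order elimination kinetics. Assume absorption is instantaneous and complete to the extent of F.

Amount reaching circulation = F × Dose = 0.38 × 1670 = 634.6 mg
C₀ = F·Dose / Vd = 634.6 / 131 = 4.844 mg/L
C = C₀ · e^(−k·t) = 4.844 × e^(−0.02780 × 27.0)
  = 4.844 × 0.4721 = 2.287 mg/L
Convert: 2.287 mg/L × 1000 = 2287 ng/mL

2287 ng/mL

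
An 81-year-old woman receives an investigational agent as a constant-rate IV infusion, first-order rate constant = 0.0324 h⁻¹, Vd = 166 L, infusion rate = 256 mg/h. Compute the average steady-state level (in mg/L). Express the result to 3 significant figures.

47.6 mg/L

CL = k × Vd = 0.03240 × 166 = 5.378 L/h
At steady state Css = R₀ / CL = 256 / 5.378 = 47.60 mg/L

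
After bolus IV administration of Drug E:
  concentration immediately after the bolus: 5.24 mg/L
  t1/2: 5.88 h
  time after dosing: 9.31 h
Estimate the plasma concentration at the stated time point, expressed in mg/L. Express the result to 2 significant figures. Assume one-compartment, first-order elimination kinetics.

k = ln2 / t½ = 0.693147 / 5.88 = 0.1179 h⁻¹
C = C₀ · e^(−k·t) = 5.240 × e^(−0.1179 × 9.31)
  = 5.240 × 0.3337 = 1.749 mg/L

1.7 mg/L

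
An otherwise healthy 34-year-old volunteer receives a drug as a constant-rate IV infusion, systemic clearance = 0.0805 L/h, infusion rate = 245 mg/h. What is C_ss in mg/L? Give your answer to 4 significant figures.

3043 mg/L

At steady state Css = R₀ / CL = 245 / 0.08050 = 3043 mg/L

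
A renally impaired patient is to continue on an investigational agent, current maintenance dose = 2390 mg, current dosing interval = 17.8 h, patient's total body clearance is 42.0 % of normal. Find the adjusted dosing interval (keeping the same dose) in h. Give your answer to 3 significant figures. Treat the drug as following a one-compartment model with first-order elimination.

42.4 h

To keep the same average steady-state level, dosing rate must scale with clearance.
CL ratio = 42.0 / 100 = 0.4200
New interval (same dose) = 17.8 / 0.4200 = 42.38 h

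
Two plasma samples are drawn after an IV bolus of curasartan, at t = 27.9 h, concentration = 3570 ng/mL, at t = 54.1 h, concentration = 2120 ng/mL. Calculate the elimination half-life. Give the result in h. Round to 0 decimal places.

k = ln(C₁/C₂) / (t₂ − t₁) = ln(3570/2120) / (54.1 − 27.9)
  = 0.5211 / 26.20 = 0.01989 h⁻¹
t½ = ln2 / k = 0.693147 / 0.01989 = 34.85 h

35 h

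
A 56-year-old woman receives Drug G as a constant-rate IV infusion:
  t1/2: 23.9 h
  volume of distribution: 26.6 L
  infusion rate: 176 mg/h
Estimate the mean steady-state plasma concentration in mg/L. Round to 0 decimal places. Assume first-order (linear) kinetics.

k = ln2 / t½ = 0.693147 / 23.9 = 0.02900 h⁻¹
CL = k × Vd = 0.02900 × 26.6 = 0.7714 L/h
At steady state Css = R₀ / CL = 176 / 0.7714 = 228.2 mg/L

228 mg/L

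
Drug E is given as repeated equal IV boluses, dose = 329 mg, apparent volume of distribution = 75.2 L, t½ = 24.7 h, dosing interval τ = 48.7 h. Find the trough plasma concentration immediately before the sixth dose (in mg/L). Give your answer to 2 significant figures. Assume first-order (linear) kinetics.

1.5 mg/L

C₀ per dose = Dose / Vd = 329 / 75.2 = 4.375 mg/L
k = ln2 / t½ = 0.693147 / 24.7 = 0.02806 h⁻¹
Fraction remaining after one interval: r = e^(−kτ) = e^(−0.02806 × 48.7) = 0.2550
Before dose 6, 5 doses have been given (aged 1τ, 2τ, 3τ, 4τ, 5τ).
C_trough = C₀ × (r + r² + … + r^5) = C₀ × r(1−r^5)/(1−r)
        = 4.375 × 0.2550 × (1 − 0.001078) / (1 − 0.2550) = 1.496 mg/L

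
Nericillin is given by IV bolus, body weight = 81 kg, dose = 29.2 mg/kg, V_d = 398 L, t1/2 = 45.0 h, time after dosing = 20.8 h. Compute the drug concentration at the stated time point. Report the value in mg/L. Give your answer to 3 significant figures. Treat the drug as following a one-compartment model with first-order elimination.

Total dose = 29.2 × 81 = 2365 mg
C₀ = Dose / Vd = 2365 / 398 = 5.942 mg/L
k = ln2 / t½ = 0.693147 / 45.0 = 0.01540 h⁻¹
C = C₀ · e^(−k·t) = 5.942 × e^(−0.01540 × 20.8)
  = 5.942 × 0.7259 = 4.313 mg/L

4.31 mg/L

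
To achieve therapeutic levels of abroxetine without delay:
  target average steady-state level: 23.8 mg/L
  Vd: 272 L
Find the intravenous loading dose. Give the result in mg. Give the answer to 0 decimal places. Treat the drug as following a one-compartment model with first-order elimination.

LD = Css × Vd = 23.8 × 272 = 6474 mg

6474 mg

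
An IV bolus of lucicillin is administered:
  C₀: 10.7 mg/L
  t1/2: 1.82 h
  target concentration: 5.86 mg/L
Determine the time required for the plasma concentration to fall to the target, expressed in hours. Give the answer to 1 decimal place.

1.6 h

k = ln2 / t½ = 0.693147 / 1.82 = 0.3809 h⁻¹
t = ln(C₀ / C) / k = ln(10.70 / 5.86) / 0.3809
  = ln(1.826) / 0.3809 = 0.6021 / 0.3809 = 1.581 h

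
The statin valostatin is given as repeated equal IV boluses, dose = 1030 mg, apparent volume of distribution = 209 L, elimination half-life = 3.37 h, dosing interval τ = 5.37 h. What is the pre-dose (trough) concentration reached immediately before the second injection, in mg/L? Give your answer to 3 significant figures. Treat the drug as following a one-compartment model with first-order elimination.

C₀ per dose = Dose / Vd = 1030 / 209 = 4.928 mg/L
k = ln2 / t½ = 0.693147 / 3.37 = 0.2057 h⁻¹
Fraction remaining after one interval: r = e^(−kτ) = e^(−0.2057 × 5.37) = 0.3313
Before dose 2, 1 dose has been given (aged 1τ).
C_trough = C₀ × r = 4.928 × 0.3313 = 1.633 mg/L

1.63 mg/L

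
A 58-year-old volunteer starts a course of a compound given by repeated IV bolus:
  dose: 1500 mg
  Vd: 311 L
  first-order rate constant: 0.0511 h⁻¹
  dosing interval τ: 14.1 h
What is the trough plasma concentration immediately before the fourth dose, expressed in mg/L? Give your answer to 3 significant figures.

C₀ per dose = Dose / Vd = 1500 / 311 = 4.823 mg/L
Fraction remaining after one interval: r = e^(−kτ) = e^(−0.05110 × 14.1) = 0.4865
Before dose 4, 3 doses have been given (aged 1τ, 2τ, 3τ).
C_trough = C₀ × (r + r² + … + r^3) = C₀ × r(1−r^3)/(1−r)
        = 4.823 × 0.4865 × (1 − 0.1151) / (1 − 0.4865) = 4.043 mg/L

4.04 mg/L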